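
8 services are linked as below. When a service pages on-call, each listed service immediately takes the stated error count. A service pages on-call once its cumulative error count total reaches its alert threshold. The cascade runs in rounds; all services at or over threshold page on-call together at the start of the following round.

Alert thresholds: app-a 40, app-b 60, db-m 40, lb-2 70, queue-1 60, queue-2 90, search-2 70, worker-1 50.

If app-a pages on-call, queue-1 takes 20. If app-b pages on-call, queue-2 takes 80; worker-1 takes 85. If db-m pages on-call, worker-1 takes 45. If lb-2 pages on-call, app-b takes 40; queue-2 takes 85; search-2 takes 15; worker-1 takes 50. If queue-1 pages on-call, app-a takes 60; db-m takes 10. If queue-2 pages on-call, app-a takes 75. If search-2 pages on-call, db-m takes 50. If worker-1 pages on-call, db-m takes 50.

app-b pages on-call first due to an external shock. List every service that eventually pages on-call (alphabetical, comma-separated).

app-b, db-m, worker-1

Round 1 — app-b pages on-call (initial).
  queue-2: +80 → 80 < 90
  worker-1: +85 → 85 ≥ 50
Round 2 — worker-1 pages on-call.
  db-m: +50 → 50 ≥ 40
Round 3 — db-m pages on-call.
No further pages.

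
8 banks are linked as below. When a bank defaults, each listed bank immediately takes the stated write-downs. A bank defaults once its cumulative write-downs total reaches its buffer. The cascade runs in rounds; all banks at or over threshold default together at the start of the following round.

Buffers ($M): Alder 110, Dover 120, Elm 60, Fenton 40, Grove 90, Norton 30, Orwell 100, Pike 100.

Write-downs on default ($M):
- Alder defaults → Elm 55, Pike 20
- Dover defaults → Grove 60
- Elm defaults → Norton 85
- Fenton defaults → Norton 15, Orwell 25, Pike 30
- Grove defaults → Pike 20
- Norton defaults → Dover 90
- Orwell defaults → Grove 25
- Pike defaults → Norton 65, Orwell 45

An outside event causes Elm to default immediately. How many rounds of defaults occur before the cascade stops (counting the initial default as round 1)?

2

Round 1 — Elm defaults (initial).
  Norton: +85 → 85 ≥ 30
Round 2 — Norton defaults.
  Dover: +90 → 90 < 120
No further defaults.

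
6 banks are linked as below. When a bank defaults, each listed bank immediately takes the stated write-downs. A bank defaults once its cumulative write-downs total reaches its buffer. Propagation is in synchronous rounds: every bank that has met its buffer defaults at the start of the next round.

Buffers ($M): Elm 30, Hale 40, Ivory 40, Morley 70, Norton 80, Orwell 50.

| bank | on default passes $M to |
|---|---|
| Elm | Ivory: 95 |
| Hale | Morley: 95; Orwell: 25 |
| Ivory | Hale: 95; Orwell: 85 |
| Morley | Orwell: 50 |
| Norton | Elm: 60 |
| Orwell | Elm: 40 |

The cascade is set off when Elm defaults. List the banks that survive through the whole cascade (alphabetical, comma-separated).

Round 1 — Elm defaults (initial).
  Ivory: +95 → 95 ≥ 40
Round 2 — Ivory defaults.
  Hale: +95 → 95 ≥ 40
  Orwell: +85 → 85 ≥ 50
Round 3 — Hale, Orwell default.
  Morley: +95 → 95 ≥ 70
Round 4 — Morley defaults.
No further defaults.

Norton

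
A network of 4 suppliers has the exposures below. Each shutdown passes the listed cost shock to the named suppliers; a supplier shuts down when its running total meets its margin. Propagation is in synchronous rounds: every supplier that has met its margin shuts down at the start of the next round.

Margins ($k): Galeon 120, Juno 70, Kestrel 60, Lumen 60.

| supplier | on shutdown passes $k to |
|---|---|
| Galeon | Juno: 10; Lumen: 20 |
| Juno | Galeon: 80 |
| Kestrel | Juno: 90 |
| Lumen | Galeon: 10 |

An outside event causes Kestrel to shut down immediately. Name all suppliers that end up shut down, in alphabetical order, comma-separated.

Juno, Kestrel

Round 1 — Kestrel shuts down (initial).
  Juno: +90 → 90 ≥ 70
Round 2 — Juno shuts down.
  Galeon: +80 → 80 < 120
No further shutdowns.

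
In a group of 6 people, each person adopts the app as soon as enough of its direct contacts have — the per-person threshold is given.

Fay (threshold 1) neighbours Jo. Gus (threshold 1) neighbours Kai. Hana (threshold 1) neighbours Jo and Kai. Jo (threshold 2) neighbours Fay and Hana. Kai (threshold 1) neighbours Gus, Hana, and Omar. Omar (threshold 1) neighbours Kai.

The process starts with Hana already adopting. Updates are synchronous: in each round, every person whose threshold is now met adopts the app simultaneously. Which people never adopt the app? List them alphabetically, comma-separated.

Fay, Jo

Round 1 — Hana adopts the app (initial).
Round 2 — checking thresholds:
  Jo: 1 of 2 neighbours < 2, not yet.
  Kai: 1 of 3 neighbours ≥ 1, adopts the app.
Round 3 — checking thresholds:
  Gus: 1 of 1 neighbours ≥ 1, adopts the app.
  Jo: 1 of 2 neighbours < 2, not yet.
  Omar: 1 of 1 neighbours ≥ 1, adopts the app.
Round 4 — no new adoptions; cascade stops.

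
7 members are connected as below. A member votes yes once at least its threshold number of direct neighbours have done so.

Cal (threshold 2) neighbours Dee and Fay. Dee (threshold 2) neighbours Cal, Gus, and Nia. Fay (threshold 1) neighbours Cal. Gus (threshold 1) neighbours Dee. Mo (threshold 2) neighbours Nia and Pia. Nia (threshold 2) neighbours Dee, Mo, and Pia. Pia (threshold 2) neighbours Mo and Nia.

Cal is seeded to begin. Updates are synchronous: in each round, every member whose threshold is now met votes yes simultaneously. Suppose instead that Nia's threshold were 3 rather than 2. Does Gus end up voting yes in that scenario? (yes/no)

With Nia's threshold at 3:
Round 1 — Cal votes yes (initial).
Round 2 — checking thresholds:
  Dee: 1 of 3 neighbours < 2, holds.
  Fay: 1 of 1 neighbours ≥ 1, votes yes.
Round 3 — no new yes votes; cascade stops.

no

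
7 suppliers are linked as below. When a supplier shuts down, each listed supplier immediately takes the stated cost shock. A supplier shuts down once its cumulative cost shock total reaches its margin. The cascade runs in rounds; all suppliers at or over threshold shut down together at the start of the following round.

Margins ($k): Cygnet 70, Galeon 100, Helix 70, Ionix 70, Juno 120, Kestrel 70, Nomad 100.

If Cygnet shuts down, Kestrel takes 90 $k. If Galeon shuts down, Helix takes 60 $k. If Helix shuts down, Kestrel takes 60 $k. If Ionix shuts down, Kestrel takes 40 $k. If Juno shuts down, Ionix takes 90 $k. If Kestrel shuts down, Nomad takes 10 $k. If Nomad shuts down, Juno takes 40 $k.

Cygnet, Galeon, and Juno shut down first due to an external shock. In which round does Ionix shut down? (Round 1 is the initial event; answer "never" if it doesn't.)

2

Round 1 — Cygnet, Galeon, Juno shut down (initial).
  Helix: +60 → 60 < 70
  Ionix: +90 → 90 ≥ 70
  Kestrel: +90 → 90 ≥ 70
Round 2 — Ionix, Kestrel shut down.
  Nomad: +10 → 10 < 100
No further shutdowns.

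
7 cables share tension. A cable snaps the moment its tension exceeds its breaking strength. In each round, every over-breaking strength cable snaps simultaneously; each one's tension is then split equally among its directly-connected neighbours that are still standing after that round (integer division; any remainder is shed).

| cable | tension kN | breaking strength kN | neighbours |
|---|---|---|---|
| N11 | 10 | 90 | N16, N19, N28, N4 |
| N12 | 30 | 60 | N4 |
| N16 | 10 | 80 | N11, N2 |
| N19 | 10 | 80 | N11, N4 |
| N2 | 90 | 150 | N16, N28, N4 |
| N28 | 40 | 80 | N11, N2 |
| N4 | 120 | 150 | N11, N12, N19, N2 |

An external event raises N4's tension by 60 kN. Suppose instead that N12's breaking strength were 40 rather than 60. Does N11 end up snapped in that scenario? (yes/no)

With N12's breaking strength at 40:
Round 1 — N4 at 180 > 150. N4 snaps.
  N4 sheds 180 kN to N11, N12, N19, N2: 45 each.
    N11: 10+45 = 55 ≤ 90
    N12: 30+45 = 75 > 40
    N19: 10+45 = 55 ≤ 80
    N2: 90+45 = 135 ≤ 150
Round 2 — N12 snaps.
  N12 sheds 75 kN: no online neighbours, lost.
No further breaks.

no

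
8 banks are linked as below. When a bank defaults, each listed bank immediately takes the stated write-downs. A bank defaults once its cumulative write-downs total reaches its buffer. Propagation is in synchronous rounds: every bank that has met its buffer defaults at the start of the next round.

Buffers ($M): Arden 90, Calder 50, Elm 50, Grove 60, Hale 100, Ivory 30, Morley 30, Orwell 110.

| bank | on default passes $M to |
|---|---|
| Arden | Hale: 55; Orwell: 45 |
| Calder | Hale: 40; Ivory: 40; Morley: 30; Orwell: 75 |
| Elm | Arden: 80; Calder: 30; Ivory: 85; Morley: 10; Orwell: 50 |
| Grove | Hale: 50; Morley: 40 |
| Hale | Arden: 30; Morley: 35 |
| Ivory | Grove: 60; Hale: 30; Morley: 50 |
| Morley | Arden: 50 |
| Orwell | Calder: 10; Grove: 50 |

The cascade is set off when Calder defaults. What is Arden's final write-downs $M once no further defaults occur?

80

Round 1 — Calder defaults (initial).
  Hale: +40 → 40 < 100
  Ivory: +40 → 40 ≥ 30
  Morley: +30 → 30 ≥ 30
  Orwell: +75 → 75 < 110
Round 2 — Ivory, Morley default.
  Arden: +50 → 50 < 90
  Grove: +60 → 60 ≥ 60
  Hale: +30 → 70 < 100
Round 3 — Grove defaults.
  Hale: +50 → 120 ≥ 100
Round 4 — Hale defaults.
  Arden: +30 → 80 < 90
No further defaults.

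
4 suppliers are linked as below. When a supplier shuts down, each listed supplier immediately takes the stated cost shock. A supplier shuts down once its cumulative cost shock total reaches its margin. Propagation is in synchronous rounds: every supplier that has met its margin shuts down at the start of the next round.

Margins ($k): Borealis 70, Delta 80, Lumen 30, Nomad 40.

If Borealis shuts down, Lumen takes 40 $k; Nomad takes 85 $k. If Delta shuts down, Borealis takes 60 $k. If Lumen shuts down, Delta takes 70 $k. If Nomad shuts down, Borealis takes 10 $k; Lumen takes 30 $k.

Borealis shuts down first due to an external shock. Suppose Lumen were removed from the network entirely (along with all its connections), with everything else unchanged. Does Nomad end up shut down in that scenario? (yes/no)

With Lumen removed:
Round 1 — Borealis shuts down (initial).
  Nomad: +85 → 85 ≥ 40
Round 2 — Nomad shuts down.
No further shutdowns.

yes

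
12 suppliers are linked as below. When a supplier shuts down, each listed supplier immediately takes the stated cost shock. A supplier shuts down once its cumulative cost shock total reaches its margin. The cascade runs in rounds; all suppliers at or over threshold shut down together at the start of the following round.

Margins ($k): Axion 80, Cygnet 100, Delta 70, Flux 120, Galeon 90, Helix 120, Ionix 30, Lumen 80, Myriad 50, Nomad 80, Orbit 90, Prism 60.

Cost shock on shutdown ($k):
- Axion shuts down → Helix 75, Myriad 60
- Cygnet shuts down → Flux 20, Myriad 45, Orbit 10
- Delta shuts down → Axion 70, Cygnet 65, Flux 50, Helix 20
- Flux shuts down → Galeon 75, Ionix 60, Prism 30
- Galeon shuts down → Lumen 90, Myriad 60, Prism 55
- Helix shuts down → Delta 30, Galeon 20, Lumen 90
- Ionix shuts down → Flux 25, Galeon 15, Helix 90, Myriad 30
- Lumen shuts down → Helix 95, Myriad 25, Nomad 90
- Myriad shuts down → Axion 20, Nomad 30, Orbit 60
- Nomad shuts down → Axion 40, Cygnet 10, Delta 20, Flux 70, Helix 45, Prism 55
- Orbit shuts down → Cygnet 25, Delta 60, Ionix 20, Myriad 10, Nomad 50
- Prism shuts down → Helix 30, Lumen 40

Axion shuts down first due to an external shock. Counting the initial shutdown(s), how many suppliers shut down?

2

Round 1 — Axion shuts down (initial).
  Helix: +75 → 75 < 120
  Myriad: +60 → 60 ≥ 50
Round 2 — Myriad shuts down.
  Nomad: +30 → 30 < 80
  Orbit: +60 → 60 < 90
No further shutdowns.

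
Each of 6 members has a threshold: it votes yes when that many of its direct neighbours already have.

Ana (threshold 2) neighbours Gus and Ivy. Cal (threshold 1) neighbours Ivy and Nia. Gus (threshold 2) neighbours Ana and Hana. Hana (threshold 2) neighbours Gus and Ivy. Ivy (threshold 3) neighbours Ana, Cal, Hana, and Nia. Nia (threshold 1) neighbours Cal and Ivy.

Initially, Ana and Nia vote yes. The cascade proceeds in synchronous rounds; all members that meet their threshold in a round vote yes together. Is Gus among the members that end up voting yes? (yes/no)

no

Round 1 — Ana, Nia vote yes (initial).
Round 2 — checking thresholds:
  Cal: 1 of 2 neighbours ≥ 1, votes yes.
  Gus: 1 of 2 neighbours < 2, not yet.
  Ivy: 2 of 4 neighbours < 3, not yet.
Round 3 — checking thresholds:
  Gus: 1 of 2 neighbours < 2, not yet.
  Ivy: 3 of 4 neighbours ≥ 3, votes yes.
Round 4 — no new yes votes; cascade stops.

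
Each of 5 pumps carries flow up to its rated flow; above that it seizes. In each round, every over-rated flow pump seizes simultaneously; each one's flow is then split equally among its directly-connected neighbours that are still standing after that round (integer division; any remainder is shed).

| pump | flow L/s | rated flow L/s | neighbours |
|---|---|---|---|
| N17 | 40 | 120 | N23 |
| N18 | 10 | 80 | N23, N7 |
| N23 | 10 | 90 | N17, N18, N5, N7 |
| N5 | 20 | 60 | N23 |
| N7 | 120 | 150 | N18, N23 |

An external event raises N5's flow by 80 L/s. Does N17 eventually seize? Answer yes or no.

Round 1 — N5 at 100 > 60. N5 seizes.
  N5 sheds 100 L/s to N23: 100 each.
    N23: 10+100 = 110 > 90
Round 2 — N23 seizes.
  N23 sheds 110 L/s to N17, N18, N7: 36 each (2 lost).
    N17: 40+36 = 76 ≤ 120
    N18: 10+36 = 46 ≤ 80
    N7: 120+36 = 156 > 150
Round 3 — N7 seizes.
  N7 sheds 156 L/s to N18: 156 each.
    N18: 46+156 = 202 > 80
Round 4 — N18 seizes.
  N18 sheds 202 L/s: no online neighbours, lost.
No further seizures.

no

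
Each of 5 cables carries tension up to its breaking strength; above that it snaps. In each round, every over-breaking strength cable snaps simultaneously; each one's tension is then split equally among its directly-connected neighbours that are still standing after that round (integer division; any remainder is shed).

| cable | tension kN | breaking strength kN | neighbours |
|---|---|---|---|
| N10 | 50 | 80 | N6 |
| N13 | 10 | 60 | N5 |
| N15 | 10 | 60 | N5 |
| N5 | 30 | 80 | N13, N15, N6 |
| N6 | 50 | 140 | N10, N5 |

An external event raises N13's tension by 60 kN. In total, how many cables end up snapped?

Round 1 — N13 at 70 > 60. N13 snaps.
  N13 sheds 70 kN to N5: 70 each.
    N5: 30+70 = 100 > 80
Round 2 — N5 snaps.
  N5 sheds 100 kN to N15, N6: 50 each.
    N15: 10+50 = 60 ≤ 60
    N6: 50+50 = 100 ≤ 140
No further breaks.

2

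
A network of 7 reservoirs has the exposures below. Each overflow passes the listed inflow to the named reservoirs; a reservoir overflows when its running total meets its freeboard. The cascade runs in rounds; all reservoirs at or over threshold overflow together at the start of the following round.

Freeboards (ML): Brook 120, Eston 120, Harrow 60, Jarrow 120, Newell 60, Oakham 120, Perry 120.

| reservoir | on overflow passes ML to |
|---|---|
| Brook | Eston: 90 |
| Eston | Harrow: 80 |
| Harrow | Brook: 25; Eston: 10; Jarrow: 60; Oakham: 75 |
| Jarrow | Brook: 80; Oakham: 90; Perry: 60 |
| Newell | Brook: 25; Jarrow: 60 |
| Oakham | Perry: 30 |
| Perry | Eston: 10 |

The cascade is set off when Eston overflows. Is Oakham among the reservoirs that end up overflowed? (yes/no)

no

Round 1 — Eston overflows (initial).
  Harrow: +80 → 80 ≥ 60
Round 2 — Harrow overflows.
  Brook: +25 → 25 < 120
  Jarrow: +60 → 60 < 120
  Oakham: +75 → 75 < 120
No further overflows.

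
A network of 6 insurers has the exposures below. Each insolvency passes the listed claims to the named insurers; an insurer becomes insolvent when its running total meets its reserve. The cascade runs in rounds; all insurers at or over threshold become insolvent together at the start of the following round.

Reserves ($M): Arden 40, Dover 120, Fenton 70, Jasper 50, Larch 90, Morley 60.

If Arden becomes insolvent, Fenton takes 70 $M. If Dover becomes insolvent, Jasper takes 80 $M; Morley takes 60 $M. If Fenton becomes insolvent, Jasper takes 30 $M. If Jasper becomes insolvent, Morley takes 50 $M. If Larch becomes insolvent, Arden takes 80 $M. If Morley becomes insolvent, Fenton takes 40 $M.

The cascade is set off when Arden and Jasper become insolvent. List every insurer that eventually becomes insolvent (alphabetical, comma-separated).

Round 1 — Arden, Jasper become insolvent (initial).
  Fenton: +70 → 70 ≥ 70
  Morley: +50 → 50 < 60
Round 2 — Fenton becomes insolvent.
No further insolvencies.

Arden, Fenton, Jasper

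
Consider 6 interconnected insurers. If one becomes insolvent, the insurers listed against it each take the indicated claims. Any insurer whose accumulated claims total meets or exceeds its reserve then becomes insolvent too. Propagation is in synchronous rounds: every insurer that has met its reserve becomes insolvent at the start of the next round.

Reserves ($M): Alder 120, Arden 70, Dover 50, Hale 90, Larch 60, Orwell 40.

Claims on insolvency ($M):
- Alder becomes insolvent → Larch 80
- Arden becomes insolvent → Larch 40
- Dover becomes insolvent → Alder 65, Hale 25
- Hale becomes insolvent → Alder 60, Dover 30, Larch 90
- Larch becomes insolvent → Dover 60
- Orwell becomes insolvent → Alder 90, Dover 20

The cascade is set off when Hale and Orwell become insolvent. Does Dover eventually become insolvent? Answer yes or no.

yes

Round 1 — Hale, Orwell become insolvent (initial).
  Alder: +60+90 → 150 ≥ 120
  Dover: +30+20 → 50 ≥ 50
  Larch: +90 → 90 ≥ 60
Round 2 — Alder, Dover, Larch become insolvent.
No further insolvencies.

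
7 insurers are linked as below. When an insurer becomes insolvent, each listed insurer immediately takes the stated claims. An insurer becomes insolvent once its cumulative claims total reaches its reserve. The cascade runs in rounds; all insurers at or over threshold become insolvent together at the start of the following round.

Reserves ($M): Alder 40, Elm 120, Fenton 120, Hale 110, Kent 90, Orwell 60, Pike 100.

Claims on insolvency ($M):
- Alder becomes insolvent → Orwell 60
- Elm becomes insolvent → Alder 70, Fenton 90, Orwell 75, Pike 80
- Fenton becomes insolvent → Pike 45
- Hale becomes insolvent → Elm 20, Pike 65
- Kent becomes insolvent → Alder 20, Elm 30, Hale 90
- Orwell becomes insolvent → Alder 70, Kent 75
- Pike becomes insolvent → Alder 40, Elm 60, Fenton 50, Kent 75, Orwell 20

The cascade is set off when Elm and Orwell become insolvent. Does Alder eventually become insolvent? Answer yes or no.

Round 1 — Elm, Orwell become insolvent (initial).
  Alder: +70+70 → 140 ≥ 40
  Fenton: +90 → 90 < 120
  Kent: +75 → 75 < 90
  Pike: +80 → 80 < 100
Round 2 — Alder becomes insolvent.
No further insolvencies.

yes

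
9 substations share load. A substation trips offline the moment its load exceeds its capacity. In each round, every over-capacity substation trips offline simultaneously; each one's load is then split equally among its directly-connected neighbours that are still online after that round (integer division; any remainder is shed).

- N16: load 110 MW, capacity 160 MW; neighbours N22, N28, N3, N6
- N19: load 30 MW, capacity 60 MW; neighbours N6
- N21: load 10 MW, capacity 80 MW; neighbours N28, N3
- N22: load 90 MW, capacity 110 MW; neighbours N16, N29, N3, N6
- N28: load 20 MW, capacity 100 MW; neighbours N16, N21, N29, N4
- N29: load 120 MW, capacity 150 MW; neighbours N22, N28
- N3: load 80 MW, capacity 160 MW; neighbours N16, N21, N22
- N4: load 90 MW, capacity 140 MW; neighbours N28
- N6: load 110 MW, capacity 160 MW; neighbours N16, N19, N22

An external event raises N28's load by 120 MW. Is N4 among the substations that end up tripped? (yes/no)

Round 1 — N28 at 140 > 100. N28 trips offline.
  N28 sheds 140 MW to N16, N21, N29, N4: 35 each.
    N16: 110+35 = 145 ≤ 160
    N21: 10+35 = 45 ≤ 80
    N29: 120+35 = 155 > 150
    N4: 90+35 = 125 ≤ 140
Round 2 — N29 trips offline.
  N29 sheds 155 MW to N22: 155 each.
    N22: 90+155 = 245 > 110
Round 3 — N22 trips offline.
  N22 sheds 245 MW to N16, N3, N6: 81 each (2 lost).
    N16: 145+81 = 226 > 160
    N3: 80+81 = 161 > 160
    N6: 110+81 = 191 > 160
Round 4 — N16, N3, N6 trip offline.
  N16 sheds 226 MW: no online neighbours, lost.
  N3 sheds 161 MW to N21: 161 each.
    N21: 45+161 = 206 > 80
  N6 sheds 191 MW to N19: 191 each.
    N19: 30+191 = 221 > 60
Round 5 — N19, N21 trip offline.
  N19 sheds 221 MW: no online neighbours, lost.
  N21 sheds 206 MW: no online neighbours, lost.
No further trips.

no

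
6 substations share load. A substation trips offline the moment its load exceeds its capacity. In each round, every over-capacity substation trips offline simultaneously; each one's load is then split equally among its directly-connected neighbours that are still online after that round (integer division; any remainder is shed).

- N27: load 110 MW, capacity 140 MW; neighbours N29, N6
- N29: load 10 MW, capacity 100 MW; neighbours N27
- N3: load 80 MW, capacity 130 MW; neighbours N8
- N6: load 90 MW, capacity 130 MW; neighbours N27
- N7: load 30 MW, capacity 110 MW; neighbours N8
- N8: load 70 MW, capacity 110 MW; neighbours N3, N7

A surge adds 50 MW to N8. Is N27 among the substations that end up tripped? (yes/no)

no

Round 1 — N8 at 120 > 110. N8 trips offline.
  N8 sheds 120 MW to N3, N7: 60 each.
    N3: 80+60 = 140 > 130
    N7: 30+60 = 90 ≤ 110
Round 2 — N3 trips offline.
  N3 sheds 140 MW: no online neighbours, lost.
No further trips.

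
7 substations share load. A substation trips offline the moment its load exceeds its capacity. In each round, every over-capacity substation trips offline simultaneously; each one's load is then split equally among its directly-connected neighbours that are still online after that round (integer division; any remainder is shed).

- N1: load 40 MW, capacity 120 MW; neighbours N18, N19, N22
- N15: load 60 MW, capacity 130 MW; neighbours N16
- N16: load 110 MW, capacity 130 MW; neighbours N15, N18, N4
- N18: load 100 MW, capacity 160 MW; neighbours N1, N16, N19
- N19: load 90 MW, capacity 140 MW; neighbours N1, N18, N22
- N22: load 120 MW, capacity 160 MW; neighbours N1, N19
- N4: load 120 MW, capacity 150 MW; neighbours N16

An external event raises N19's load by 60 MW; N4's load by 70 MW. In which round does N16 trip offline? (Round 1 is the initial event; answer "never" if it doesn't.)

Round 1 — N19 at 150 > 140; N4 at 190 > 150. N19, N4 trip offline.
  N19 sheds 150 MW to N1, N18, N22: 50 each.
    N1: 40+50 = 90 ≤ 120
    N18: 100+50 = 150 ≤ 160
    N22: 120+50 = 170 > 160
  N4 sheds 190 MW to N16: 190 each.
    N16: 110+190 = 300 > 130
Round 2 — N16, N22 trip offline.
  N16 sheds 300 MW to N15, N18: 150 each.
    N15: 60+150 = 210 > 130
    N18: 150+150 = 300 > 160
  N22 sheds 170 MW to N1: 170 each.
    N1: 90+170 = 260 > 120
Round 3 — N1, N15, N18 trip offline.
  N1 sheds 260 MW: no online neighbours, lost.
  N15 sheds 210 MW: no online neighbours, lost.
  N18 sheds 300 MW: no online neighbours, lost.
No further trips.

2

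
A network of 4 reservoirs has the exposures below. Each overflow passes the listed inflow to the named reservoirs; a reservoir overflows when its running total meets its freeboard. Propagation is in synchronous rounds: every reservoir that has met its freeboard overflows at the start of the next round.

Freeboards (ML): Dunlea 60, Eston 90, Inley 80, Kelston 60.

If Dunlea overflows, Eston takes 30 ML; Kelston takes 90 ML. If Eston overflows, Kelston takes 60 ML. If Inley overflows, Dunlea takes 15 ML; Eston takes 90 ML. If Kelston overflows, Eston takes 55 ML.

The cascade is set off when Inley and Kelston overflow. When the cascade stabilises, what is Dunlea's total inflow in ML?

Round 1 — Inley, Kelston overflow (initial).
  Dunlea: +15 → 15 < 60
  Eston: +90+55 → 145 ≥ 90
Round 2 — Eston overflows.
No further overflows.

15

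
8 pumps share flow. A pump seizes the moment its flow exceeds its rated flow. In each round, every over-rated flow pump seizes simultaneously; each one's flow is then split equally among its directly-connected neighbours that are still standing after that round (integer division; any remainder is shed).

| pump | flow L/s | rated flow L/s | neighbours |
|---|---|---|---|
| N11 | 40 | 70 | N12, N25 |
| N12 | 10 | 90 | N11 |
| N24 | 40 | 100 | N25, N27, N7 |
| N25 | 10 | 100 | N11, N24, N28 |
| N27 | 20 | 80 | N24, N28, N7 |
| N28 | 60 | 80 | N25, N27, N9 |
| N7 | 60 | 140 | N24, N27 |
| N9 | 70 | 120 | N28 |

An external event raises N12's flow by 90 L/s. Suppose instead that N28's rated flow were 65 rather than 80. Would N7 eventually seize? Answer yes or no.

With N28's rated flow at 65:
Round 1 — N12 at 100 > 90. N12 seizes.
  N12 sheds 100 L/s to N11: 100 each.
    N11: 40+100 = 140 > 70
Round 2 — N11 seizes.
  N11 sheds 140 L/s to N25: 140 each.
    N25: 10+140 = 150 > 100
Round 3 — N25 seizes.
  N25 sheds 150 L/s to N24, N28: 75 each.
    N24: 40+75 = 115 > 100
    N28: 60+75 = 135 > 65
Round 4 — N24, N28 seize.
  N24 sheds 115 L/s to N27, N7: 57 each (1 lost).
    N27: 20+57 = 77 ≤ 80
    N7: 60+57 = 117 ≤ 140
  N28 sheds 135 L/s to N27, N9: 67 each (1 lost).
    N27: 77+67 = 144 > 80
    N9: 70+67 = 137 > 120
Round 5 — N27, N9 seize.
  N27 sheds 144 L/s to N7: 144 each.
    N7: 117+144 = 261 > 140
  N9 sheds 137 L/s: no online neighbours, lost.
Round 6 — N7 seizes.
  N7 sheds 261 L/s: no online neighbours, lost.
No further seizures.

yes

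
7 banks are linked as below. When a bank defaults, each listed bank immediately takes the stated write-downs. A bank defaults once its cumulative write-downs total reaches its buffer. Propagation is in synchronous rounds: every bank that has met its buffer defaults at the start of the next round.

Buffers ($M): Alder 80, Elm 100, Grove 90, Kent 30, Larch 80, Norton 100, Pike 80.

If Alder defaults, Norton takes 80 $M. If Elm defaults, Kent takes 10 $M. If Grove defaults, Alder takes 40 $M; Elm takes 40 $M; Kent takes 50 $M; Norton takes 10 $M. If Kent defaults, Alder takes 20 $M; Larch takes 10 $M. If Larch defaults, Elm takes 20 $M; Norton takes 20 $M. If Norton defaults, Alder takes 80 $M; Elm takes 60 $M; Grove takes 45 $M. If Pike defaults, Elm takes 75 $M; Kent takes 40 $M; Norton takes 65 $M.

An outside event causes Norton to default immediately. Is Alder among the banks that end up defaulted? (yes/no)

Round 1 — Norton defaults (initial).
  Alder: +80 → 80 ≥ 80
  Elm: +60 → 60 < 100
  Grove: +45 → 45 < 90
Round 2 — Alder defaults.
No further defaults.

yes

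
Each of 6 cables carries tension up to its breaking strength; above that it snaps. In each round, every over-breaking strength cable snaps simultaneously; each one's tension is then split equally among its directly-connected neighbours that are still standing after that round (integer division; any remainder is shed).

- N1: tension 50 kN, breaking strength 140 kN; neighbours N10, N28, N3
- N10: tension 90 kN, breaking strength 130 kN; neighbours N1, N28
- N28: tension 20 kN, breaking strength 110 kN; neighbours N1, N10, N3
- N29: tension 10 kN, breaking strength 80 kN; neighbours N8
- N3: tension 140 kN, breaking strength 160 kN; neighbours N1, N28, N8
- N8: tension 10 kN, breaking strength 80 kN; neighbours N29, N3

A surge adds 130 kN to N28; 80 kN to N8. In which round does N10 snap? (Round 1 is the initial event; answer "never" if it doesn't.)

Round 1 — N28 at 150 > 110; N8 at 90 > 80. N28, N8 snap.
  N28 sheds 150 kN to N1, N10, N3: 50 each.
    N1: 50+50 = 100 ≤ 140
    N10: 90+50 = 140 > 130
    N3: 140+50 = 190 > 160
  N8 sheds 90 kN to N29, N3: 45 each.
    N29: 10+45 = 55 ≤ 80
    N3: 190+45 = 235 > 160
Round 2 — N10, N3 snap.
  N10 sheds 140 kN to N1: 140 each.
    N1: 100+140 = 240 > 140
  N3 sheds 235 kN to N1: 235 each.
    N1: 240+235 = 475 > 140
Round 3 — N1 snaps.
  N1 sheds 475 kN: no online neighbours, lost.
No further breaks.

2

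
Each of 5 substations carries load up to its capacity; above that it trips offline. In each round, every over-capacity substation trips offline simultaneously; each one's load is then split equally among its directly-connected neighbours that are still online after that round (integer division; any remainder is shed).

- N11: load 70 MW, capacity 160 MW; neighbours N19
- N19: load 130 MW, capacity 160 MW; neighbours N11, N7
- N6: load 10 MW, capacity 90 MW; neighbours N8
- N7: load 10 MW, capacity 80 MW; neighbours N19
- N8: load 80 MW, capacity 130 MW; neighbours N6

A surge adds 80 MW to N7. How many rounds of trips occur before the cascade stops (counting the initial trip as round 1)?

Round 1 — N7 at 90 > 80. N7 trips offline.
  N7 sheds 90 MW to N19: 90 each.
    N19: 130+90 = 220 > 160
Round 2 — N19 trips offline.
  N19 sheds 220 MW to N11: 220 each.
    N11: 70+220 = 290 > 160
Round 3 — N11 trips offline.
  N11 sheds 290 MW: no online neighbours, lost.
No further trips.

3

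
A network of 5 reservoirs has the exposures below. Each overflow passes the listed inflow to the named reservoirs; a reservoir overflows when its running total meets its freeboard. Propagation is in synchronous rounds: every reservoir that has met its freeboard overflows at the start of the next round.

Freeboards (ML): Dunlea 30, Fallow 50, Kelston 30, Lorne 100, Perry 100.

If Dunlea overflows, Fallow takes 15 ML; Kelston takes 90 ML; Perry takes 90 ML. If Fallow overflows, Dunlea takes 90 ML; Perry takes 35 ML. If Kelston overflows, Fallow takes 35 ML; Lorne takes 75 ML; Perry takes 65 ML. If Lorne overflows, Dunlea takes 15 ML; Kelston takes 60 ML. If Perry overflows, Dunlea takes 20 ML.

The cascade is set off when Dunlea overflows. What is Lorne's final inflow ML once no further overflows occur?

75

Round 1 — Dunlea overflows (initial).
  Fallow: +15 → 15 < 50
  Kelston: +90 → 90 ≥ 30
  Perry: +90 → 90 < 100
Round 2 — Kelston overflows.
  Fallow: +35 → 50 ≥ 50
  Lorne: +75 → 75 < 100
  Perry: +65 → 155 ≥ 100
Round 3 — Fallow, Perry overflow.
No further overflows.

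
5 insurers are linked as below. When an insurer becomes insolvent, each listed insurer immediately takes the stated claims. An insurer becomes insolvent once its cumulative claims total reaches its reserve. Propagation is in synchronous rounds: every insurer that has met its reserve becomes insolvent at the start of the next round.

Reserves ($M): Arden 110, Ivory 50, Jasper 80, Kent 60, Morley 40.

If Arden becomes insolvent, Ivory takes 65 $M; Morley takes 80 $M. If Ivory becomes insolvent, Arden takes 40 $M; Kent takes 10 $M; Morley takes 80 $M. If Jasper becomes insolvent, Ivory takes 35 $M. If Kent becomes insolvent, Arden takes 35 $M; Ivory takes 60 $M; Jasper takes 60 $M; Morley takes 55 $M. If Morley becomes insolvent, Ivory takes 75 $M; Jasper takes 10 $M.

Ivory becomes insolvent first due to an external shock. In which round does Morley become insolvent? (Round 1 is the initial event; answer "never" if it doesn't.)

Round 1 — Ivory becomes insolvent (initial).
  Arden: +40 → 40 < 110
  Kent: +10 → 10 < 60
  Morley: +80 → 80 ≥ 40
Round 2 — Morley becomes insolvent.
  Jasper: +10 → 10 < 80
No further insolvencies.

2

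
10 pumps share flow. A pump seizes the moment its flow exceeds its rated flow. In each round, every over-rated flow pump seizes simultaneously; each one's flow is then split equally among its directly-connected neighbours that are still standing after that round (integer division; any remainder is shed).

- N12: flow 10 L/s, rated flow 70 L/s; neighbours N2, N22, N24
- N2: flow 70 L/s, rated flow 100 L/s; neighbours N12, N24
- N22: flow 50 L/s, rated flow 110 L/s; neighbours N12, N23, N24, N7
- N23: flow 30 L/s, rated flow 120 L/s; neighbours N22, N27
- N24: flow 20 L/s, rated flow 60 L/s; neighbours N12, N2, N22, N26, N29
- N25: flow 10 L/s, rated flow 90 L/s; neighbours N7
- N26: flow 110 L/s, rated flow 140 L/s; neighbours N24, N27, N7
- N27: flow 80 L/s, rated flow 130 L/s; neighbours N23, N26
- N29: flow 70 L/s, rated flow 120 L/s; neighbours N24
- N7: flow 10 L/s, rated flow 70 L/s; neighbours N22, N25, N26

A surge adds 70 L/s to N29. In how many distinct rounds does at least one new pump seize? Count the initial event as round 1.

5

Round 1 — N29 at 140 > 120. N29 seizes.
  N29 sheds 140 L/s to N24: 140 each.
    N24: 20+140 = 160 > 60
Round 2 — N24 seizes.
  N24 sheds 160 L/s to N12, N2, N22, N26: 40 each.
    N12: 10+40 = 50 ≤ 70
    N2: 70+40 = 110 > 100
    N22: 50+40 = 90 ≤ 110
    N26: 110+40 = 150 > 140
Round 3 — N2, N26 seize.
  N2 sheds 110 L/s to N12: 110 each.
    N12: 50+110 = 160 > 70
  N26 sheds 150 L/s to N27, N7: 75 each.
    N27: 80+75 = 155 > 130
    N7: 10+75 = 85 > 70
Round 4 — N12, N27, N7 seize.
  N12 sheds 160 L/s to N22: 160 each.
    N22: 90+160 = 250 > 110
  N27 sheds 155 L/s to N23: 155 each.
    N23: 30+155 = 185 > 120
  N7 sheds 85 L/s to N22, N25: 42 each (1 lost).
    N22: 250+42 = 292 > 110
    N25: 10+42 = 52 ≤ 90
Round 5 — N22, N23 seize.
  N22 sheds 292 L/s: no online neighbours, lost.
  N23 sheds 185 L/s: no online neighbours, lost.
No further seizures.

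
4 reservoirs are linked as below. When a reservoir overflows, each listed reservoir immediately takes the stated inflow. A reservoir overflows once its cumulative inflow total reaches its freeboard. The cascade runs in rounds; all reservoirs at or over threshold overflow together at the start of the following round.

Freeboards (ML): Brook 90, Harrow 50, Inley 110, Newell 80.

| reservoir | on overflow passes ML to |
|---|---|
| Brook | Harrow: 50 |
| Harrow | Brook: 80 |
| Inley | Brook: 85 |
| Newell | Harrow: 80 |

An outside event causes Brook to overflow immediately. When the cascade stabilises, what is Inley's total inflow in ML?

0

Round 1 — Brook overflows (initial).
  Harrow: +50 → 50 ≥ 50
Round 2 — Harrow overflows.
No further overflows.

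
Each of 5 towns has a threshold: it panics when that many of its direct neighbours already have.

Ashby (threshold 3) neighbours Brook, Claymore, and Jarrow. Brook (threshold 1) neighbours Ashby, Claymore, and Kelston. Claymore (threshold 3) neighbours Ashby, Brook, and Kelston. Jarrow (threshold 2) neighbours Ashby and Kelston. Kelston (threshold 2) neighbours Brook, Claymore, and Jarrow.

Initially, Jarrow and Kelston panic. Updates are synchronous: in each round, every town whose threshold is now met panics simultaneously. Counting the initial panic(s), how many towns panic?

Round 1 — Jarrow, Kelston panic (initial).
Round 2 — checking thresholds:
  Ashby: 1 of 3 neighbours < 3, holds.
  Brook: 1 of 3 neighbours ≥ 1, panics.
  Claymore: 1 of 3 neighbours < 3, holds.
Round 3 — no new panics; cascade stops.

3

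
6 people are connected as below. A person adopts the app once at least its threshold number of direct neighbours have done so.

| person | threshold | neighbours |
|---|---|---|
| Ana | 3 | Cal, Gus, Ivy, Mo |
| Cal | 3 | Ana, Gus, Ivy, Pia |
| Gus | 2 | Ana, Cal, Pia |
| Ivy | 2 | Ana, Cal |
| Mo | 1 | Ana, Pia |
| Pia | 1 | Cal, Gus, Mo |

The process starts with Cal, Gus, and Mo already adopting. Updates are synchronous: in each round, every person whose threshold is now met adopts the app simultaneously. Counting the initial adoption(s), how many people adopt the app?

6

Round 1 — Cal, Gus, Mo adopt the app (initial).
Round 2 — checking thresholds:
  Ana: 3 of 4 neighbours ≥ 3, adopts the app.
  Ivy: 1 of 2 neighbours < 2, not yet.
  Pia: 3 of 3 neighbours ≥ 1, adopts the app.
Round 3 — checking thresholds:
  Ivy: 2 of 2 neighbours ≥ 2, adopts the app.
Round 4 — no new adoptions; cascade stops.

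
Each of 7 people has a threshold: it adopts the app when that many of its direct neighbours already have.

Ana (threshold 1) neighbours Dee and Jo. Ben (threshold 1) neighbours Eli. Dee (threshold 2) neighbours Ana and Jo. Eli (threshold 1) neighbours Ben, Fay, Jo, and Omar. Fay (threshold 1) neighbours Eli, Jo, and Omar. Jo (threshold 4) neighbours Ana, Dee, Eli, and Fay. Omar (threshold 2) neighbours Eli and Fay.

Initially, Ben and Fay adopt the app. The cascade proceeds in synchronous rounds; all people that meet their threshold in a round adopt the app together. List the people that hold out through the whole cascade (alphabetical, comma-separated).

Ana, Dee, Jo

Round 1 — Ben, Fay adopt the app (initial).
Round 2 — checking thresholds:
  Eli: 2 of 4 neighbours ≥ 1, adopts the app.
  Jo: 1 of 4 neighbours < 4, below threshold.
  Omar: 1 of 2 neighbours < 2, below threshold.
Round 3 — checking thresholds:
  Jo: 2 of 4 neighbours < 4, below threshold.
  Omar: 2 of 2 neighbours ≥ 2, adopts the app.
Round 4 — no new adoptions; cascade stops.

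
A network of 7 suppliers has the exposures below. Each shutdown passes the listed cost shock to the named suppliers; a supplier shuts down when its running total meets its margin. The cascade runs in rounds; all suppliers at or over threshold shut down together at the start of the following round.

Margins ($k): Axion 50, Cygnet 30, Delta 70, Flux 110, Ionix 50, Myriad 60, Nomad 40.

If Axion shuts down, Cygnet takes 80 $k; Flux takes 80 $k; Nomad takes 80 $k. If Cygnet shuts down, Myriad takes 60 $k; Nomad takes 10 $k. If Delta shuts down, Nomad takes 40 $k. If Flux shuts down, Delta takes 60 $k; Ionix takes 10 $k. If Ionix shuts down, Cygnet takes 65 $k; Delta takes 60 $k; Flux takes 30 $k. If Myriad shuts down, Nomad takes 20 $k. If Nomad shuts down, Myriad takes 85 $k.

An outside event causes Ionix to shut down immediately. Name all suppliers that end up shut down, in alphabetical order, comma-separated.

Round 1 — Ionix shuts down (initial).
  Cygnet: +65 → 65 ≥ 30
  Delta: +60 → 60 < 70
  Flux: +30 → 30 < 110
Round 2 — Cygnet shuts down.
  Myriad: +60 → 60 ≥ 60
  Nomad: +10 → 10 < 40
Round 3 — Myriad shuts down.
  Nomad: +20 → 30 < 40
No further shutdowns.

Cygnet, Ionix, Myriad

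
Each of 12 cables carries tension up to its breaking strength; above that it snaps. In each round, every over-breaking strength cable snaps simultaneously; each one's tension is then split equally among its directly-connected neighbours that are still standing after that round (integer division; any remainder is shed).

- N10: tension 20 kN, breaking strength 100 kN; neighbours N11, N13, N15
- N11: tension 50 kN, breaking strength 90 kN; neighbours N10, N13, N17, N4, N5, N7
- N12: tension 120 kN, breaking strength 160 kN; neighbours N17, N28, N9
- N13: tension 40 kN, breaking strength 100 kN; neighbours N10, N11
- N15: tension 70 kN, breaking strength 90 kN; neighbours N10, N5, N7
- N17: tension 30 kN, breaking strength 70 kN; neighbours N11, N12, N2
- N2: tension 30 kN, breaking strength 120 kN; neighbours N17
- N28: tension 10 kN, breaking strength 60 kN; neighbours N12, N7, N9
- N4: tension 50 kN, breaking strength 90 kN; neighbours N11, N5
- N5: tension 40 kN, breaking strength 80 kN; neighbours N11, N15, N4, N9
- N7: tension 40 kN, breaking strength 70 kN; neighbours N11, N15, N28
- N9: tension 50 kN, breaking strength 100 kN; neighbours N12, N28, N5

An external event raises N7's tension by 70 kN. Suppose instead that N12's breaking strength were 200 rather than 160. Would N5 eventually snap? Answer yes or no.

yes

With N12's breaking strength at 200:
Round 1 — N7 at 110 > 70. N7 snaps.
  N7 sheds 110 kN to N11, N15, N28: 36 each (2 lost).
    N11: 50+36 = 86 ≤ 90
    N15: 70+36 = 106 > 90
    N28: 10+36 = 46 ≤ 60
Round 2 — N15 snaps.
  N15 sheds 106 kN to N10, N5: 53 each.
    N10: 20+53 = 73 ≤ 100
    N5: 40+53 = 93 > 80
Round 3 — N5 snaps.
  N5 sheds 93 kN to N11, N4, N9: 31 each.
    N11: 86+31 = 117 > 90
    N4: 50+31 = 81 ≤ 90
    N9: 50+31 = 81 ≤ 100
Round 4 — N11 snaps.
  N11 sheds 117 kN to N10, N13, N17, N4: 29 each (1 lost).
    N10: 73+29 = 102 > 100
    N13: 40+29 = 69 ≤ 100
    N17: 30+29 = 59 ≤ 70
    N4: 81+29 = 110 > 90
Round 5 — N10, N4 snap.
  N10 sheds 102 kN to N13: 102 each.
    N13: 69+102 = 171 > 100
  N4 sheds 110 kN: no online neighbours, lost.
Round 6 — N13 snaps.
  N13 sheds 171 kN: no online neighbours, lost.
No further breaks.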